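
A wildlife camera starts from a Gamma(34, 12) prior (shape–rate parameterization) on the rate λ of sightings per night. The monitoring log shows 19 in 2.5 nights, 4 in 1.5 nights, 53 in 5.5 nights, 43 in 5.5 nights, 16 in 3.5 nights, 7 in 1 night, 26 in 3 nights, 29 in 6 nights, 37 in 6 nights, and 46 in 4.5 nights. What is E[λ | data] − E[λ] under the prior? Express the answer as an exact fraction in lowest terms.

113/34

Total count: 19 + 4 + 53 + 43 + 16 + 7 + 26 + 29 + 37 + 46 = 280.
Total exposure: 2.5 + 1.5 + 5.5 + 5.5 + 3.5 + 1 + 3 + 6 + 6 + 4.5 = 39 nights.
Posterior: α' = 34 + 280 = 314, β' = 12 + 39 = 51.
Posterior mean = 314/51 = 314/51; prior mean = 34/12 = 17/6. Difference = 314/51 − 17/6 = 113/34.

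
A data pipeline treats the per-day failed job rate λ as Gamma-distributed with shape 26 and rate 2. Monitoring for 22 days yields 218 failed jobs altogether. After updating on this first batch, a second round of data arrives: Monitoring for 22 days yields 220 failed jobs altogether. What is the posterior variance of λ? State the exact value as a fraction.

116/529

Total count 218 over total exposure 22 days.
After the first batch: Gamma(26 + 218, 2 + 22) = Gamma(244, 24).
Total count 220 over total exposure 22 days.
After the second batch: Gamma(244 + 220, 24 + 22) = Gamma(464, 46).
Posterior variance = α'/β'² = 464/2116 = 116/529.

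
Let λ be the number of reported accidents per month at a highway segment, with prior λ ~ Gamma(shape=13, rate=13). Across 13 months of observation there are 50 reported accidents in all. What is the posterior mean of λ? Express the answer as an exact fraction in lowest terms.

Total count 50 over total exposure 13 months.
Posterior: α' = 13 + 50 = 63, β' = 13 + 13 = 26.
Posterior mean = α'/β' = 63/26.

63/26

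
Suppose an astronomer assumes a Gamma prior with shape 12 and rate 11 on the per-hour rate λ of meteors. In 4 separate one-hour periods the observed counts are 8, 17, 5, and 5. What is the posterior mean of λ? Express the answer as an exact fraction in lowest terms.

Total count: 8 + 17 + 5 + 5 = 35.
Total exposure: 4 hours.
Posterior: α' = 12 + 35 = 47, β' = 11 + 4 = 15.
Posterior mean = α'/β' = 47/15.

47/15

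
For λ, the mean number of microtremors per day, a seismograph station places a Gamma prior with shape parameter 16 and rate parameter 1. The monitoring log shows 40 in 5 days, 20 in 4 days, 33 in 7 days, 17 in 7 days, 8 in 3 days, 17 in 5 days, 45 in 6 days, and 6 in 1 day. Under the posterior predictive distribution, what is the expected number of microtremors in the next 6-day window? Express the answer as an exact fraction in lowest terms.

Total count: 40 + 20 + 33 + 17 + 8 + 17 + 45 + 6 = 186.
Total exposure: 5 + 4 + 7 + 7 + 3 + 5 + 6 + 1 = 38 days.
Posterior: α' = 16 + 186 = 202, β' = 1 + 38 = 39.
Predictive mean over a 6-day window = T·E[λ|data] = 6·202/39 = 404/13.

404/13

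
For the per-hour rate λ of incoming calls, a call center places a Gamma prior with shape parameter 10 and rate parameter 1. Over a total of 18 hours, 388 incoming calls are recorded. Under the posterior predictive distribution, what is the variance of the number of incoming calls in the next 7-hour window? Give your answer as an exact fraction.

Total count 388 over total exposure 18 hours.
Gamma(α, β) with Poisson data over total exposure Σt gives posterior Gamma(α+Σx, β+Σt) = Gamma(398, 19).
The posterior predictive for a window of length T is Negative Binomial with variance T·α'·(β'+T)/β'² = 7·398·26/361 = 72436/361.

72436/361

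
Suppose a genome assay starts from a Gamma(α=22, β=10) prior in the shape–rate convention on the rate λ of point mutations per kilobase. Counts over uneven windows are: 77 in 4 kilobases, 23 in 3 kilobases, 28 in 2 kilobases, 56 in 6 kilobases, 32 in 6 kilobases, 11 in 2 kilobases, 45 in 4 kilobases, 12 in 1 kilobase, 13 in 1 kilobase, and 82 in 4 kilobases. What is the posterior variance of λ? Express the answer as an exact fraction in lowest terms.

Total count: 77 + 23 + 28 + 56 + 32 + 11 + 45 + 12 + 13 + 82 = 379.
Total exposure: 4 + 3 + 2 + 6 + 6 + 2 + 4 + 1 + 1 + 4 = 33 kilobases.
By Gamma–Poisson conjugacy, the posterior is Gamma(α + Σx, β + Σt) = Gamma(22 + 379, 10 + 33) = Gamma(401, 43).
Posterior variance = α'/β'² = 401/1849.

401/1849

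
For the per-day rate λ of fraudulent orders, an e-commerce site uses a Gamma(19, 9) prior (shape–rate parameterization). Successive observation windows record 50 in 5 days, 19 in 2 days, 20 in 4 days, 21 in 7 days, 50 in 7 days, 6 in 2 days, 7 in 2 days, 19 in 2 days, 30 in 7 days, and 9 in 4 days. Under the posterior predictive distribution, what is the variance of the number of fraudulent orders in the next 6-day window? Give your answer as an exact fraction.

Total count: 50 + 19 + 20 + 21 + 50 + 6 + 7 + 19 + 30 + 9 = 231.
Total exposure: 5 + 2 + 4 + 7 + 7 + 2 + 2 + 2 + 7 + 4 = 42 days.
Posterior: α' = 19 + 231 = 250, β' = 9 + 42 = 51.
The posterior predictive for a window of length T is Negative Binomial with variance T·α'·(β'+T)/β'² = 6·250·57/2601 = 9500/289.

9500/289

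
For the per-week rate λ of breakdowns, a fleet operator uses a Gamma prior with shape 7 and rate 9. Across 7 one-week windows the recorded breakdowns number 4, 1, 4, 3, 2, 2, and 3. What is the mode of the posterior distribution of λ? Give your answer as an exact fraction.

25/16

Total count: 4 + 1 + 4 + 3 + 2 + 2 + 3 = 19.
Total exposure: 7 weeks.
The Gamma prior is conjugate for the Poisson rate, so λ | data ~ Gamma(7+19, 9+7) = Gamma(26, 16).
Posterior mode = (α'−1)/β' = 25/16.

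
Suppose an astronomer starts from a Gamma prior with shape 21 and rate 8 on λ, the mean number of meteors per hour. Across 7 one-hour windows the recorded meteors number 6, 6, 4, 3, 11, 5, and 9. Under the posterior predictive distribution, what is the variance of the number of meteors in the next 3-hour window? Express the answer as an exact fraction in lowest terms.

Total count: 6 + 6 + 4 + 3 + 11 + 5 + 9 = 44.
Total exposure: 7 hours.
Gamma(α, β) with Poisson data over total exposure Σt gives posterior Gamma(α+Σx, β+Σt) = Gamma(65, 15).
The posterior predictive for a window of length T is Negative Binomial with variance T·α'·(β'+T)/β'² = 3·65·18/225 = 78/5.

78/5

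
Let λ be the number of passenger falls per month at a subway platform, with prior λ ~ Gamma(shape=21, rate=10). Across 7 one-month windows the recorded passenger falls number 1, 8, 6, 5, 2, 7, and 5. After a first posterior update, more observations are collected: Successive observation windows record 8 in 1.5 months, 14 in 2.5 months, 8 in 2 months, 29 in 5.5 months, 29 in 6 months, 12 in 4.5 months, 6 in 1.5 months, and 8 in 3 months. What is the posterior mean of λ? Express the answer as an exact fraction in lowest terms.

Total count: 1 + 8 + 6 + 5 + 2 + 7 + 5 = 34.
Total exposure: 7 months.
After the first batch: Gamma(21 + 34, 10 + 7) = Gamma(55, 17).
Total count: 8 + 14 + 8 + 29 + 29 + 12 + 6 + 8 = 114.
Total exposure: 1.5 + 2.5 + 2 + 5.5 + 6 + 4.5 + 1.5 + 3 = 26.5 months.
After the second batch: Gamma(55 + 114, 17 + 26.5) = Gamma(169, 87/2).
Posterior mean = α'/β' = 169/(87/2) = 338/87.

338/87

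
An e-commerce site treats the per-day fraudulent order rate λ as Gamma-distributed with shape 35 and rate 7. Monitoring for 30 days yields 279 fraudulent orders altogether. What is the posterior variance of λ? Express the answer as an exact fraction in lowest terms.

Total count 279 over total exposure 30 days.
Gamma(α, β) with Poisson data over total exposure Σt gives posterior Gamma(α+Σx, β+Σt) = Gamma(314, 37).
Posterior variance = α'/β'² = 314/1369.

314/1369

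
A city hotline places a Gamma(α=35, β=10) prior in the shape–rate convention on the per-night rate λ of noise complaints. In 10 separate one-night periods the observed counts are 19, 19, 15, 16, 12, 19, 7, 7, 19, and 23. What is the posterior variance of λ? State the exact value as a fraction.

Total count: 19 + 19 + 15 + 16 + 12 + 19 + 7 + 7 + 19 + 23 = 156.
Total exposure: 10 nights.
The Gamma prior is conjugate for the Poisson rate, so λ | data ~ Gamma(35+156, 10+10) = Gamma(191, 20).
Posterior variance = α'/β'² = 191/400.

191/400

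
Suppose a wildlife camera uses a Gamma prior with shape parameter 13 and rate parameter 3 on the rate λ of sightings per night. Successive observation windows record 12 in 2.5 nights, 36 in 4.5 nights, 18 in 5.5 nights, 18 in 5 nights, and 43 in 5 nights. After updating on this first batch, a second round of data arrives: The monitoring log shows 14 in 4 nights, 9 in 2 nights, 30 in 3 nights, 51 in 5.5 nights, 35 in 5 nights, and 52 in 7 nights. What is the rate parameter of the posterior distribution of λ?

Total count: 12 + 36 + 18 + 18 + 43 = 127.
Total exposure: 2.5 + 4.5 + 5.5 + 5 + 5 = 22.5 nights.
After the first batch: Gamma(13 + 127, 3 + 22.5) = Gamma(140, 51/2).
Total count: 14 + 9 + 30 + 51 + 35 + 52 = 191.
Total exposure: 4 + 2 + 3 + 5.5 + 5 + 7 = 26.5 nights.
After the second batch: Gamma(140 + 191, 51/2 + 26.5) = Gamma(331, 52).

52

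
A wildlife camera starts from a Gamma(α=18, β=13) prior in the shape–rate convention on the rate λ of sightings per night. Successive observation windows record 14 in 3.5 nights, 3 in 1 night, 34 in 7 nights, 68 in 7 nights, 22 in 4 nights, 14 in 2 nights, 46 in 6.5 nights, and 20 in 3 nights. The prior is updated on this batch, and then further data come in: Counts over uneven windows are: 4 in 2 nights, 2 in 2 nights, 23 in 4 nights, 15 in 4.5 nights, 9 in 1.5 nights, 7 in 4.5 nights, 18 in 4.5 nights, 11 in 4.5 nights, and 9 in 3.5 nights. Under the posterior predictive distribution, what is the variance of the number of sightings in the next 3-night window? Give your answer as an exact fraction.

9099/676

Total count: 14 + 3 + 34 + 68 + 22 + 14 + 46 + 20 = 221.
Total exposure: 3.5 + 1 + 7 + 7 + 4 + 2 + 6.5 + 3 = 34 nights.
After the first batch: Gamma(18 + 221, 13 + 34) = Gamma(239, 47).
Total count: 4 + 2 + 23 + 15 + 9 + 7 + 18 + 11 + 9 = 98.
Total exposure: 2 + 2 + 4 + 4.5 + 1.5 + 4.5 + 4.5 + 4.5 + 3.5 = 31 nights.
After the second batch: Gamma(239 + 98, 47 + 31) = Gamma(337, 78).
The posterior predictive for a window of length T is Negative Binomial with variance T·α'·(β'+T)/β'² = 3·337·81/6084 = 9099/676.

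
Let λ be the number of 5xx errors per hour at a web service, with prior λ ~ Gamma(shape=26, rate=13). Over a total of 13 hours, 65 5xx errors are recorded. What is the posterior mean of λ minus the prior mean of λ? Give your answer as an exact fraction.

3/2

Total count 65 over total exposure 13 hours.
By Gamma–Poisson conjugacy, the posterior is Gamma(α + Σx, β + Σt) = Gamma(26 + 65, 13 + 13) = Gamma(91, 26).
Posterior mean = 91/26 = 7/2; prior mean = 26/13 = 2. Difference = 7/2 − 2 = 3/2.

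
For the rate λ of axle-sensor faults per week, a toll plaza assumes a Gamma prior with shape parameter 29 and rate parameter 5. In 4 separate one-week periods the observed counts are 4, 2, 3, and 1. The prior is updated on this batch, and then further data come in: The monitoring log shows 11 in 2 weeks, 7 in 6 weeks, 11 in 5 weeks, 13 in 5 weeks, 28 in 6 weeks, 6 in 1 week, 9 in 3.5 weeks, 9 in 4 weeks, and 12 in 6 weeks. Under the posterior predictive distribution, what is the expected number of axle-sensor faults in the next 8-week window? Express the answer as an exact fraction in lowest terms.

464/19

Total count: 4 + 2 + 3 + 1 = 10.
Total exposure: 4 weeks.
After the first batch: Gamma(29 + 10, 5 + 4) = Gamma(39, 9).
Total count: 11 + 7 + 11 + 13 + 28 + 6 + 9 + 9 + 12 = 106.
Total exposure: 2 + 6 + 5 + 5 + 6 + 1 + 3.5 + 4 + 6 = 38.5 weeks.
After the second batch: Gamma(39 + 106, 9 + 38.5) = Gamma(145, 95/2).
Predictive mean over an 8-week window = T·E[λ|data] = 8·145/(95/2) = 464/19.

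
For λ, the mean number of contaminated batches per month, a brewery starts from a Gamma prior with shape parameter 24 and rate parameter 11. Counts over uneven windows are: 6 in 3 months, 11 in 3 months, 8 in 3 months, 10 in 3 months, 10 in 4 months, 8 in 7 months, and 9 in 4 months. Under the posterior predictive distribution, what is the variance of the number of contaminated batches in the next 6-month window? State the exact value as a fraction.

Total count: 6 + 11 + 8 + 10 + 10 + 8 + 9 = 62.
Total exposure: 3 + 3 + 3 + 3 + 4 + 7 + 4 = 27 months.
Gamma(α, β) with Poisson data over total exposure Σt gives posterior Gamma(α+Σx, β+Σt) = Gamma(86, 38).
The posterior predictive for a window of length T is Negative Binomial with variance T·α'·(β'+T)/β'² = 6·86·44/1444 = 5676/361.

5676/361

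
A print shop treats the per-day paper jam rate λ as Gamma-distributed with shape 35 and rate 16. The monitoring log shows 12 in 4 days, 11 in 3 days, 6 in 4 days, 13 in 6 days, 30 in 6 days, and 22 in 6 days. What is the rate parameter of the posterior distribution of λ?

Total count: 12 + 11 + 6 + 13 + 30 + 22 = 94.
Total exposure: 4 + 3 + 4 + 6 + 6 + 6 = 29 days.
Conjugate update: add total count to the shape and total exposure to the rate, giving Gamma(129, 45).

45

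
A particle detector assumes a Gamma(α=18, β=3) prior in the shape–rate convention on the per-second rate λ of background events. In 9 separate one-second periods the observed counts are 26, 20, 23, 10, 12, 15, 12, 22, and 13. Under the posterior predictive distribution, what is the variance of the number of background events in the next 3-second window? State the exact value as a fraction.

Total count: 26 + 20 + 23 + 10 + 12 + 15 + 12 + 22 + 13 = 153.
Total exposure: 9 seconds.
Posterior: α' = 18 + 153 = 171, β' = 3 + 9 = 12.
The posterior predictive for a window of length T is Negative Binomial with variance T·α'·(β'+T)/β'² = 3·171·15/144 = 855/16.

855/16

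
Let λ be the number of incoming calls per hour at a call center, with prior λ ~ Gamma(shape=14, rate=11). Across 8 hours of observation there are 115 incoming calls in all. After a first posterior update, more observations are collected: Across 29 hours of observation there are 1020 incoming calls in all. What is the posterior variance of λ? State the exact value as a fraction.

383/768

Total count 115 over total exposure 8 hours.
After the first batch: Gamma(14 + 115, 11 + 8) = Gamma(129, 19).
Total count 1020 over total exposure 29 hours.
After the second batch: Gamma(129 + 1020, 19 + 29) = Gamma(1149, 48).
Posterior variance = α'/β'² = 1149/2304 = 383/768.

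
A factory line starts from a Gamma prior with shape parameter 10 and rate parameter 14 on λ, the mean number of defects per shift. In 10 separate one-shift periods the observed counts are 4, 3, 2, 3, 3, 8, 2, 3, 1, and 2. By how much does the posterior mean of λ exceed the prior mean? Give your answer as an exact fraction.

167/168

Total count: 4 + 3 + 2 + 3 + 3 + 8 + 2 + 3 + 1 + 2 = 31.
Total exposure: 10 shifts.
By Gamma–Poisson conjugacy, the posterior is Gamma(α + Σx, β + Σt) = Gamma(10 + 31, 14 + 10) = Gamma(41, 24).
Posterior mean = 41/24 = 41/24; prior mean = 10/14 = 5/7. Difference = 41/24 − 5/7 = 167/168.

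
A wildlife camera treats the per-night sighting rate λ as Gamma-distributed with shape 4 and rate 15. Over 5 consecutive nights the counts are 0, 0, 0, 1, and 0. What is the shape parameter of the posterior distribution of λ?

Total count: 0 + 0 + 0 + 1 + 0 = 1.
Total exposure: 5 nights.
By Gamma–Poisson conjugacy, the posterior is Gamma(α + Σx, β + Σt) = Gamma(4 + 1, 15 + 5) = Gamma(5, 20).

5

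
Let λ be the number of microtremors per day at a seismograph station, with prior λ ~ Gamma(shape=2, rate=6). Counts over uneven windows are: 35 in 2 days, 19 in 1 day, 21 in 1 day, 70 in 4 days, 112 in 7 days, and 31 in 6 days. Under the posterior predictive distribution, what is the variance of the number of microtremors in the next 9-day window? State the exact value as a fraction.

1160/9

Total count: 35 + 19 + 21 + 70 + 112 + 31 = 288.
Total exposure: 2 + 1 + 1 + 4 + 7 + 6 = 21 days.
By Gamma–Poisson conjugacy, the posterior is Gamma(α + Σx, β + Σt) = Gamma(2 + 288, 6 + 21) = Gamma(290, 27).
The posterior predictive for a window of length T is Negative Binomial with variance T·α'·(β'+T)/β'² = 9·290·36/729 = 1160/9.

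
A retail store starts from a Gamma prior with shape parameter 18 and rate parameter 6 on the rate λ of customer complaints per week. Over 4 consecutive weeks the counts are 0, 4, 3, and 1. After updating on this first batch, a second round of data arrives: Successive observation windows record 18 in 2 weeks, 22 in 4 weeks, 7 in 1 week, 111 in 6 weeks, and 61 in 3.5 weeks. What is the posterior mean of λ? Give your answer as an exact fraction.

Total count: 0 + 4 + 3 + 1 = 8.
Total exposure: 4 weeks.
After the first batch: Gamma(18 + 8, 6 + 4) = Gamma(26, 10).
Total count: 18 + 22 + 7 + 111 + 61 = 219.
Total exposure: 2 + 4 + 1 + 6 + 3.5 = 16.5 weeks.
After the second batch: Gamma(26 + 219, 10 + 16.5) = Gamma(245, 53/2).
Posterior mean = α'/β' = 245/(53/2) = 490/53.

490/53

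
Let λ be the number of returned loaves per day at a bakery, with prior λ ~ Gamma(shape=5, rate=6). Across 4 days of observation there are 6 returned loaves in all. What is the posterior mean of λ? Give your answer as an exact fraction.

Total count 6 over total exposure 4 days.
The Gamma prior is conjugate for the Poisson rate, so λ | data ~ Gamma(5+6, 6+4) = Gamma(11, 10).
Posterior mean = α'/β' = 11/10.

11/10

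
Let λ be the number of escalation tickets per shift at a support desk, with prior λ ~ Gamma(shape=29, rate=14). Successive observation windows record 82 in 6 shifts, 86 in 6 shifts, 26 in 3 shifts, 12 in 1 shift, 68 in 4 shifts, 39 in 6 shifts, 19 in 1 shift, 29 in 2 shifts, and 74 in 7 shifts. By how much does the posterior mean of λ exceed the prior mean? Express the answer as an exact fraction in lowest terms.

2523/350

Total count: 82 + 86 + 26 + 12 + 68 + 39 + 19 + 29 + 74 = 435.
Total exposure: 6 + 6 + 3 + 1 + 4 + 6 + 1 + 2 + 7 = 36 shifts.
Conjugate update: add total count to the shape and total exposure to the rate, giving Gamma(464, 50).
Posterior mean = 464/50 = 232/25; prior mean = 29/14 = 29/14. Difference = 232/25 − 29/14 = 2523/350.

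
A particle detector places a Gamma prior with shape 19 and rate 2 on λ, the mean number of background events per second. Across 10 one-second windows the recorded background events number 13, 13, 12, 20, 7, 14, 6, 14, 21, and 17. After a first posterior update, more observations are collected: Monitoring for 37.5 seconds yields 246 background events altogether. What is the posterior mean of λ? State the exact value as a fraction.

Total count: 13 + 13 + 12 + 20 + 7 + 14 + 6 + 14 + 21 + 17 = 137.
Total exposure: 10 seconds.
After the first batch: Gamma(19 + 137, 2 + 10) = Gamma(156, 12).
Total count 246 over total exposure 37.5 seconds.
After the second batch: Gamma(156 + 246, 12 + 37.5) = Gamma(402, 99/2).
Posterior mean = α'/β' = 402/(99/2) = 268/33.

268/33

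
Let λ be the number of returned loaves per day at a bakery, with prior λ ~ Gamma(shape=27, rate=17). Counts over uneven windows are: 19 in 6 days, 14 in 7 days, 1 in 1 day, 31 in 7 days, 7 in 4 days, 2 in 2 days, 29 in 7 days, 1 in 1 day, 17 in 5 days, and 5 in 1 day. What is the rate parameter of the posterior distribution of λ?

58

Total count: 19 + 14 + 1 + 31 + 7 + 2 + 29 + 1 + 17 + 5 = 126.
Total exposure: 6 + 7 + 1 + 7 + 4 + 2 + 7 + 1 + 5 + 1 = 41 days.
Gamma(α, β) with Poisson data over total exposure Σt gives posterior Gamma(α+Σx, β+Σt) = Gamma(153, 58).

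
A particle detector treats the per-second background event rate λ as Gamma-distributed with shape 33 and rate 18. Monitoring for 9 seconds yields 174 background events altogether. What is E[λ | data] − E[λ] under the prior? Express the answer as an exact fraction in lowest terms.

Total count 174 over total exposure 9 seconds.
The Gamma prior is conjugate for the Poisson rate, so λ | data ~ Gamma(33+174, 18+9) = Gamma(207, 27).
Posterior mean = 207/27 = 23/3; prior mean = 33/18 = 11/6. Difference = 23/3 − 11/6 = 35/6.

35/6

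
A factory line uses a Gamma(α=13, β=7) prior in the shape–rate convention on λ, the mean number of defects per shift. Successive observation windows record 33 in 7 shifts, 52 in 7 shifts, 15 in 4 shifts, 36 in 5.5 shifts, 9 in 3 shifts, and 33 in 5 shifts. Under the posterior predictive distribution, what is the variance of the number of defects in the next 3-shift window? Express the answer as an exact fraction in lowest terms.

95118/5929

Total count: 33 + 52 + 15 + 36 + 9 + 33 = 178.
Total exposure: 7 + 7 + 4 + 5.5 + 3 + 5 = 31.5 shifts.
Posterior: α' = 13 + 178 = 191, β' = 7 + 31.5 = 77/2.
The posterior predictive for a window of length T is Negative Binomial with variance T·α'·(β'+T)/β'² = 3·191·(83/2)/(5929/4) = 95118/5929.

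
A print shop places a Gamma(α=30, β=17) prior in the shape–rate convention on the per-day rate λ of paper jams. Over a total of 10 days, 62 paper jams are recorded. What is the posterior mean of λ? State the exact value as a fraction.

92/27

Total count 62 over total exposure 10 days.
Posterior: α' = 30 + 62 = 92, β' = 17 + 10 = 27.
Posterior mean = α'/β' = 92/27.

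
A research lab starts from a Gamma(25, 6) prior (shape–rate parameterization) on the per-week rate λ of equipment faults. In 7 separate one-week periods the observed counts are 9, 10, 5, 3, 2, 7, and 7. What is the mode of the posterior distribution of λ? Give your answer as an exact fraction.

67/13

Total count: 9 + 10 + 5 + 3 + 2 + 7 + 7 = 43.
Total exposure: 7 weeks.
Gamma(α, β) with Poisson data over total exposure Σt gives posterior Gamma(α+Σx, β+Σt) = Gamma(68, 13).
Posterior mode = (α'−1)/β' = 67/13.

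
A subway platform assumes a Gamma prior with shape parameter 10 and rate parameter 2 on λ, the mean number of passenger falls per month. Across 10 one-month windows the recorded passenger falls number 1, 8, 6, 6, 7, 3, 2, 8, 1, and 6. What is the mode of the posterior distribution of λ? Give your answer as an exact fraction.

19/4

Total count: 1 + 8 + 6 + 6 + 7 + 3 + 2 + 8 + 1 + 6 = 48.
Total exposure: 10 months.
By Gamma–Poisson conjugacy, the posterior is Gamma(α + Σx, β + Σt) = Gamma(10 + 48, 2 + 10) = Gamma(58, 12).
Posterior mode = (α'−1)/β' = 57/12 = 19/4.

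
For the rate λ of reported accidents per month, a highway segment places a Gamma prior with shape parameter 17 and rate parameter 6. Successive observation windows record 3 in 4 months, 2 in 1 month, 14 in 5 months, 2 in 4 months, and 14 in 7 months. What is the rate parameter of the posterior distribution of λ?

27

Total count: 3 + 2 + 14 + 2 + 14 = 35.
Total exposure: 4 + 1 + 5 + 4 + 7 = 21 months.
Conjugate update: add total count to the shape and total exposure to the rate, giving Gamma(52, 27).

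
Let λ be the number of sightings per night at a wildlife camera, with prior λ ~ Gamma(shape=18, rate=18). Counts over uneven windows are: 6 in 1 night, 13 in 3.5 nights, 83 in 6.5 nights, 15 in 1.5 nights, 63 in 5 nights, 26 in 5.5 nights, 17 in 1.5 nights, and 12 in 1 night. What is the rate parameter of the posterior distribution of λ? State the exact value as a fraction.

87/2

Total count: 6 + 13 + 83 + 15 + 63 + 26 + 17 + 12 = 235.
Total exposure: 1 + 3.5 + 6.5 + 1.5 + 5 + 5.5 + 1.5 + 1 = 25.5 nights.
Conjugate update: add total count to the shape and total exposure to the rate, giving Gamma(253, 87/2).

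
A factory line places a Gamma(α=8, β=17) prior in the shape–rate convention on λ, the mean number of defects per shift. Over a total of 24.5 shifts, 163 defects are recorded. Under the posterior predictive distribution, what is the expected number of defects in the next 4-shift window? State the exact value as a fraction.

Total count 163 over total exposure 24.5 shifts.
By Gamma–Poisson conjugacy, the posterior is Gamma(α + Σx, β + Σt) = Gamma(8 + 163, 17 + 24.5) = Gamma(171, 83/2).
Predictive mean over a 4-shift window = T·E[λ|data] = 4·171/(83/2) = 1368/83.

1368/83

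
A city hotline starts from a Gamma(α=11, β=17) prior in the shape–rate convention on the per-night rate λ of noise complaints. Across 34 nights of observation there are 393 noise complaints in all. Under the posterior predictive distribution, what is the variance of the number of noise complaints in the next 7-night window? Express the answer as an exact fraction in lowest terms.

Total count 393 over total exposure 34 nights.
Conjugate update: add total count to the shape and total exposure to the rate, giving Gamma(404, 51).
The posterior predictive for a window of length T is Negative Binomial with variance T·α'·(β'+T)/β'² = 7·404·58/2601 = 164024/2601.

164024/2601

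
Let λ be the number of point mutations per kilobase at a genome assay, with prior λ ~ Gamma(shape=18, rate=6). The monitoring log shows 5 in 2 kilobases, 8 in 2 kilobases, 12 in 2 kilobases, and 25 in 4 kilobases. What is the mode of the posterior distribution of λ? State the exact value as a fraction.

67/16

Total count: 5 + 8 + 12 + 25 = 50.
Total exposure: 2 + 2 + 2 + 4 = 10 kilobases.
Conjugate update: add total count to the shape and total exposure to the rate, giving Gamma(68, 16).
Posterior mode = (α'−1)/β' = 67/16.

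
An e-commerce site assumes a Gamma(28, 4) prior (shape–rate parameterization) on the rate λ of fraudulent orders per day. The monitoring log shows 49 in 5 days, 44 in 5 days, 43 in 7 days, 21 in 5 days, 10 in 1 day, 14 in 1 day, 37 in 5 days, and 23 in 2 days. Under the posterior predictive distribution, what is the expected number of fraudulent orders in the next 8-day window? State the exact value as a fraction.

Total count: 49 + 44 + 43 + 21 + 10 + 14 + 37 + 23 = 241.
Total exposure: 5 + 5 + 7 + 5 + 1 + 1 + 5 + 2 = 31 days.
Conjugate update: add total count to the shape and total exposure to the rate, giving Gamma(269, 35).
Predictive mean over an 8-day window = T·E[λ|data] = 8·269/35 = 2152/35.

2152/35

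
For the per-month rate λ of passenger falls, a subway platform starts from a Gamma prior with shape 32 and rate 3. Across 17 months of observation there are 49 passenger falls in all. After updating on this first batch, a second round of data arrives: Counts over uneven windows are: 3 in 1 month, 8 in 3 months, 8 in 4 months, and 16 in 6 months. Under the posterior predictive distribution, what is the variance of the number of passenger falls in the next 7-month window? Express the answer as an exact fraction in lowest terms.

8323/289

Total count 49 over total exposure 17 months.
After the first batch: Gamma(32 + 49, 3 + 17) = Gamma(81, 20).
Total count: 3 + 8 + 8 + 16 = 35.
Total exposure: 1 + 3 + 4 + 6 = 14 months.
After the second batch: Gamma(81 + 35, 20 + 14) = Gamma(116, 34).
The posterior predictive for a window of length T is Negative Binomial with variance T·α'·(β'+T)/β'² = 7·116·41/1156 = 8323/289.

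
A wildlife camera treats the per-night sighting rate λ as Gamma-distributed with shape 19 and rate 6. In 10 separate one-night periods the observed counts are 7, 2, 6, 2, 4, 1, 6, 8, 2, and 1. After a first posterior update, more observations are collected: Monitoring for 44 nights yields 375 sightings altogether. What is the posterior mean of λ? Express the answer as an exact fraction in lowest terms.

433/60

Total count: 7 + 2 + 6 + 2 + 4 + 1 + 6 + 8 + 2 + 1 = 39.
Total exposure: 10 nights.
After the first batch: Gamma(19 + 39, 6 + 10) = Gamma(58, 16).
Total count 375 over total exposure 44 nights.
After the second batch: Gamma(58 + 375, 16 + 44) = Gamma(433, 60).
Posterior mean = α'/β' = 433/60.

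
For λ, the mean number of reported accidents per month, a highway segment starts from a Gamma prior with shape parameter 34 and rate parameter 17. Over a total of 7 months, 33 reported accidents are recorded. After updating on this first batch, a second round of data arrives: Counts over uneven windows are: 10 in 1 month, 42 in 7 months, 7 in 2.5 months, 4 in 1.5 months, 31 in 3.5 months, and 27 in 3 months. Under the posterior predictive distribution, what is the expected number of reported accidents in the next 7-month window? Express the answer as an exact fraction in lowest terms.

Total count 33 over total exposure 7 months.
After the first batch: Gamma(34 + 33, 17 + 7) = Gamma(67, 24).
Total count: 10 + 42 + 7 + 4 + 31 + 27 = 121.
Total exposure: 1 + 7 + 2.5 + 1.5 + 3.5 + 3 = 18.5 months.
After the second batch: Gamma(67 + 121, 24 + 18.5) = Gamma(188, 85/2).
Predictive mean over a 7-month window = T·E[λ|data] = 7·188/(85/2) = 2632/85.

2632/85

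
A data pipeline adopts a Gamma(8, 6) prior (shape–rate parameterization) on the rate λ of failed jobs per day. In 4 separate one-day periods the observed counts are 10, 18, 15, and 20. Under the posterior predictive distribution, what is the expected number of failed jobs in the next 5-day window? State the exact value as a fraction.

Total count: 10 + 18 + 15 + 20 = 63.
Total exposure: 4 days.
By Gamma–Poisson conjugacy, the posterior is Gamma(α + Σx, β + Σt) = Gamma(8 + 63, 6 + 4) = Gamma(71, 10).
Predictive mean over a 5-day window = T·E[λ|data] = 5·71/10 = 71/2.

71/2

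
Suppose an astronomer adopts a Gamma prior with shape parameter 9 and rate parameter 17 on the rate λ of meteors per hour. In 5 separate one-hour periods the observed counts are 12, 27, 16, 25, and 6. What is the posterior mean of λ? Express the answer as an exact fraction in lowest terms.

Total count: 12 + 27 + 16 + 25 + 6 = 86.
Total exposure: 5 hours.
By Gamma–Poisson conjugacy, the posterior is Gamma(α + Σx, β + Σt) = Gamma(9 + 86, 17 + 5) = Gamma(95, 22).
Posterior mean = α'/β' = 95/22.

95/22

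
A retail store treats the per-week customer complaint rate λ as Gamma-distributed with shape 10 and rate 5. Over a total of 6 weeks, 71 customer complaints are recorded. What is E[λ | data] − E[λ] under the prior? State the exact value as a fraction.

59/11

Total count 71 over total exposure 6 weeks.
The Gamma prior is conjugate for the Poisson rate, so λ | data ~ Gamma(10+71, 5+6) = Gamma(81, 11).
Posterior mean = 81/11 = 81/11; prior mean = 10/5 = 2. Difference = 81/11 − 2 = 59/11.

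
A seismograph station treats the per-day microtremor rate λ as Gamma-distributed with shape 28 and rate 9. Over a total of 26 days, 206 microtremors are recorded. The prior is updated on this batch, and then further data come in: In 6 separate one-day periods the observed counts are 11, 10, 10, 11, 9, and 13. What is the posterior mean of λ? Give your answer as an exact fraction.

Total count 206 over total exposure 26 days.
After the first batch: Gamma(28 + 206, 9 + 26) = Gamma(234, 35).
Total count: 11 + 10 + 10 + 11 + 9 + 13 = 64.
Total exposure: 6 days.
After the second batch: Gamma(234 + 64, 35 + 6) = Gamma(298, 41).
Posterior mean = α'/β' = 298/41.

298/41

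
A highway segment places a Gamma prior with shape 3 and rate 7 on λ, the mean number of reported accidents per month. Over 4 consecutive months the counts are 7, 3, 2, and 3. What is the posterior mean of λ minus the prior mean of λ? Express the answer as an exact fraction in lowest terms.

93/77

Total count: 7 + 3 + 2 + 3 = 15.
Total exposure: 4 months.
Conjugate update: add total count to the shape and total exposure to the rate, giving Gamma(18, 11).
Posterior mean = 18/11 = 18/11; prior mean = 3/7 = 3/7. Difference = 18/11 − 3/7 = 93/77.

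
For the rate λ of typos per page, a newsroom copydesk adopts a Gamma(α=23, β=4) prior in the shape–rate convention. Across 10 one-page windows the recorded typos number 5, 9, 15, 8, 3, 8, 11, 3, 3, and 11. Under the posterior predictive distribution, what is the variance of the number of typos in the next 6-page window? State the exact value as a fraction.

2970/49

Total count: 5 + 9 + 15 + 8 + 3 + 8 + 11 + 3 + 3 + 11 = 76.
Total exposure: 10 pages.
Gamma(α, β) with Poisson data over total exposure Σt gives posterior Gamma(α+Σx, β+Σt) = Gamma(99, 14).
The posterior predictive for a window of length T is Negative Binomial with variance T·α'·(β'+T)/β'² = 6·99·20/196 = 2970/49.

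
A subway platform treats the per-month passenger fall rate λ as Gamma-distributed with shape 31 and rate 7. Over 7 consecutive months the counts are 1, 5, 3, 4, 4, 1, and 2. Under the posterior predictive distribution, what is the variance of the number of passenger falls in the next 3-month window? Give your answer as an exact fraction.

Total count: 1 + 5 + 3 + 4 + 4 + 1 + 2 = 20.
Total exposure: 7 months.
The Gamma prior is conjugate for the Poisson rate, so λ | data ~ Gamma(31+20, 7+7) = Gamma(51, 14).
The posterior predictive for a window of length T is Negative Binomial with variance T·α'·(β'+T)/β'² = 3·51·17/196 = 2601/196.

2601/196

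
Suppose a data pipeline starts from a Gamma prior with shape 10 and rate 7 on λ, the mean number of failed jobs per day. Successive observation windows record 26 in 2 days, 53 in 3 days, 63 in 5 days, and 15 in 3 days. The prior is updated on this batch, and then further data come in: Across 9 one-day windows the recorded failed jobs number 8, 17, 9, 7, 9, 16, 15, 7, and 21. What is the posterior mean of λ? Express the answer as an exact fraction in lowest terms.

Total count: 26 + 53 + 63 + 15 = 157.
Total exposure: 2 + 3 + 5 + 3 = 13 days.
After the first batch: Gamma(10 + 157, 7 + 13) = Gamma(167, 20).
Total count: 8 + 17 + 9 + 7 + 9 + 16 + 15 + 7 + 21 = 109.
Total exposure: 9 days.
After the second batch: Gamma(167 + 109, 20 + 9) = Gamma(276, 29).
Posterior mean = α'/β' = 276/29.

276/29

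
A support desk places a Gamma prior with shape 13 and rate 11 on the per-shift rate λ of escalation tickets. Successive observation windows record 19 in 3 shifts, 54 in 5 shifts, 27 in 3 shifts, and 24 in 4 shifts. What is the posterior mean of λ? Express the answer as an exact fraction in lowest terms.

137/26

Total count: 19 + 54 + 27 + 24 = 124.
Total exposure: 3 + 5 + 3 + 4 = 15 shifts.
Posterior: α' = 13 + 124 = 137, β' = 11 + 15 = 26.
Posterior mean = α'/β' = 137/26.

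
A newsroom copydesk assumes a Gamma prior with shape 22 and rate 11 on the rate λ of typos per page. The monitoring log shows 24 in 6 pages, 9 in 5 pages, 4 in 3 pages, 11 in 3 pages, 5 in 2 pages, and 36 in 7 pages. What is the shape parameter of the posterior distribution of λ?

111

Total count: 24 + 9 + 4 + 11 + 5 + 36 = 89.
Total exposure: 6 + 5 + 3 + 3 + 2 + 7 = 26 pages.
Posterior: α' = 22 + 89 = 111, β' = 11 + 26 = 37.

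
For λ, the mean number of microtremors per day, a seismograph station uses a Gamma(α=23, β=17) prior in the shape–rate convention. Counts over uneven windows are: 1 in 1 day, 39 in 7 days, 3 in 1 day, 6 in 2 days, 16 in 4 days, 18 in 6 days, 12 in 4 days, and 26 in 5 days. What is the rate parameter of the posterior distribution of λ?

Total count: 1 + 39 + 3 + 6 + 16 + 18 + 12 + 26 = 121.
Total exposure: 1 + 7 + 1 + 2 + 4 + 6 + 4 + 5 = 30 days.
Gamma(α, β) with Poisson data over total exposure Σt gives posterior Gamma(α+Σx, β+Σt) = Gamma(144, 47).

47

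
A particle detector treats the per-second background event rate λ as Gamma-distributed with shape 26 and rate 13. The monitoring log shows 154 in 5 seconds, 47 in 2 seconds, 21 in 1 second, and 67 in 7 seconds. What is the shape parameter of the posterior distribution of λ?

315

Total count: 154 + 47 + 21 + 67 = 289.
Total exposure: 5 + 2 + 1 + 7 = 15 seconds.
Gamma(α, β) with Poisson data over total exposure Σt gives posterior Gamma(α+Σx, β+Σt) = Gamma(315, 28).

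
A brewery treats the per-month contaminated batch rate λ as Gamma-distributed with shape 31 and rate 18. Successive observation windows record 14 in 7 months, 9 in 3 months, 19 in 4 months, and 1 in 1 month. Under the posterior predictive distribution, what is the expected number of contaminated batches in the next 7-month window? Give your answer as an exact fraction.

Total count: 14 + 9 + 19 + 1 = 43.
Total exposure: 7 + 3 + 4 + 1 = 15 months.
Gamma(α, β) with Poisson data over total exposure Σt gives posterior Gamma(α+Σx, β+Σt) = Gamma(74, 33).
Predictive mean over a 7-month window = T·E[λ|data] = 7·74/33 = 518/33.

518/33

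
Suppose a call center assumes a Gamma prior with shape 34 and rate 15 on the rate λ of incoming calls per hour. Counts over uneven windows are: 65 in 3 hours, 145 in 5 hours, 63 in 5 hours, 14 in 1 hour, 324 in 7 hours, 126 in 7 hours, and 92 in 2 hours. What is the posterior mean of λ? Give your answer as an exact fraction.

863/45

Total count: 65 + 145 + 63 + 14 + 324 + 126 + 92 = 829.
Total exposure: 3 + 5 + 5 + 1 + 7 + 7 + 2 = 30 hours.
Conjugate update: add total count to the shape and total exposure to the rate, giving Gamma(863, 45).
Posterior mean = α'/β' = 863/45.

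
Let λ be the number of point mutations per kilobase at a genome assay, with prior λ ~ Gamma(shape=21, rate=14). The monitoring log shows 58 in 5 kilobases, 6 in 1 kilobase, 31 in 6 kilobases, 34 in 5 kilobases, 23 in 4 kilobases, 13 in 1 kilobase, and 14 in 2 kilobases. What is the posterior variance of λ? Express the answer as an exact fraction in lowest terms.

Total count: 58 + 6 + 31 + 34 + 23 + 13 + 14 = 179.
Total exposure: 5 + 1 + 6 + 5 + 4 + 1 + 2 = 24 kilobases.
By Gamma–Poisson conjugacy, the posterior is Gamma(α + Σx, β + Σt) = Gamma(21 + 179, 14 + 24) = Gamma(200, 38).
Posterior variance = α'/β'² = 200/1444 = 50/361.

50/361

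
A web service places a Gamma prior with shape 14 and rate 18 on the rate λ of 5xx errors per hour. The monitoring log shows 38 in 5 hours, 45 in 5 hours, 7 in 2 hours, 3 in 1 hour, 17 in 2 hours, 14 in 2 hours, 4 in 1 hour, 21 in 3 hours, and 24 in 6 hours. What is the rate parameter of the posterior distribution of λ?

45

Total count: 38 + 45 + 7 + 3 + 17 + 14 + 4 + 21 + 24 = 173.
Total exposure: 5 + 5 + 2 + 1 + 2 + 2 + 1 + 3 + 6 = 27 hours.
Conjugate update: add total count to the shape and total exposure to the rate, giving Gamma(187, 45).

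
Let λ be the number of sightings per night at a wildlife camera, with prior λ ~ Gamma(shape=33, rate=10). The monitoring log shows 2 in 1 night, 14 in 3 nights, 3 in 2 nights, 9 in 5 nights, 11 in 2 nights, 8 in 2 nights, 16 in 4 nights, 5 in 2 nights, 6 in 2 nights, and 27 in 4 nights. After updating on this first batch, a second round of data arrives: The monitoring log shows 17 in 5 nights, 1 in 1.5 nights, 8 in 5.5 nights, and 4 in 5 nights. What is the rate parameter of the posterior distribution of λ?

54

Total count: 2 + 14 + 3 + 9 + 11 + 8 + 16 + 5 + 6 + 27 = 101.
Total exposure: 1 + 3 + 2 + 5 + 2 + 2 + 4 + 2 + 2 + 4 = 27 nights.
After the first batch: Gamma(33 + 101, 10 + 27) = Gamma(134, 37).
Total count: 17 + 1 + 8 + 4 = 30.
Total exposure: 5 + 1.5 + 5.5 + 5 = 17 nights.
After the second batch: Gamma(134 + 30, 37 + 17) = Gamma(164, 54).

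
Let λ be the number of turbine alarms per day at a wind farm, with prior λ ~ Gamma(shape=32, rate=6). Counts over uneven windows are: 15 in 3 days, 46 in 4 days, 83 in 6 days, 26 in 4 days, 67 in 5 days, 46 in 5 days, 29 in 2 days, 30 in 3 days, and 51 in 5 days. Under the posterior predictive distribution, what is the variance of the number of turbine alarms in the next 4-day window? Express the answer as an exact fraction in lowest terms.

Total count: 15 + 46 + 83 + 26 + 67 + 46 + 29 + 30 + 51 = 393.
Total exposure: 3 + 4 + 6 + 4 + 5 + 5 + 2 + 3 + 5 = 37 days.
Gamma(α, β) with Poisson data over total exposure Σt gives posterior Gamma(α+Σx, β+Σt) = Gamma(425, 43).
The posterior predictive for a window of length T is Negative Binomial with variance T·α'·(β'+T)/β'² = 4·425·47/1849 = 79900/1849.

79900/1849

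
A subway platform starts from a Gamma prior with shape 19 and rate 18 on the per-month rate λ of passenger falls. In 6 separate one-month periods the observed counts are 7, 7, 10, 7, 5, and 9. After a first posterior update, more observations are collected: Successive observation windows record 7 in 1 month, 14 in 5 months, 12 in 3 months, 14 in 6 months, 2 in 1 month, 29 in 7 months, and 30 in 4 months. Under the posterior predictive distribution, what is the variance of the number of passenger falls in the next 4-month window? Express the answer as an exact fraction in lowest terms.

37840/2601

Total count: 7 + 7 + 10 + 7 + 5 + 9 = 45.
Total exposure: 6 months.
After the first batch: Gamma(19 + 45, 18 + 6) = Gamma(64, 24).
Total count: 7 + 14 + 12 + 14 + 2 + 29 + 30 = 108.
Total exposure: 1 + 5 + 3 + 6 + 1 + 7 + 4 = 27 months.
After the second batch: Gamma(64 + 108, 24 + 27) = Gamma(172, 51).
The posterior predictive for a window of length T is Negative Binomial with variance T·α'·(β'+T)/β'² = 4·172·55/2601 = 37840/2601.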